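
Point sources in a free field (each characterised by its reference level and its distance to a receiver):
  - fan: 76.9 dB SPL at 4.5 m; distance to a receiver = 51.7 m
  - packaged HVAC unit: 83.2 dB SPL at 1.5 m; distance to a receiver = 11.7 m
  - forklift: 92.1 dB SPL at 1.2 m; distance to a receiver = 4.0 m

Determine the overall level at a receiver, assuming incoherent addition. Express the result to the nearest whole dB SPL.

Apply inverse-square spreading to bring every level to the receiver, then sum 10^(L/10).
fan: 76.9 − 20·log₁₀(51.7/4.5) = 76.9 − 21.21 = 55.69 dB SPL.
packaged HVAC unit: 83.2 − 20·log₁₀(11.7/1.5) = 83.2 − 17.84 = 65.36 dB SPL.
forklift: 92.1 − 20·log₁₀(4.0/1.2) = 92.1 − 10.46 = 81.64 dB SPL.
Σ 10^(L/10) = 1.498e+08 → L_total = 10·log₁₀(1.498e+08) = 81.75 dB SPL.

82 dB SPL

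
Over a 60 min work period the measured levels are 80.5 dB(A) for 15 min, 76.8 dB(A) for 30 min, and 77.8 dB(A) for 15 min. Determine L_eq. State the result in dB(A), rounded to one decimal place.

78.3 dB(A)

L_eq = 10·log₁₀[(1/T)·Σ tᵢ·10^(Lᵢ/10)] with T = 60 min.
Σ tᵢ·10^(Lᵢ/10) = 15·10^(80.5/10) + 30·10^(76.8/10) + 15·10^(77.8/10) = 4.023e+09.
L_eq = 10·log₁₀(4.023e+09/60) = 78.26 dB(A).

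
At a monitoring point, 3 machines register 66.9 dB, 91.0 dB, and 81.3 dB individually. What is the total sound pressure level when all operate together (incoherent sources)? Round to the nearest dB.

91 dB

For uncorrelated sources the intensities add, so convert each level to linear form, sum, and take 10·log₁₀ of the total.
Σ 10^(L/10) = 10^(66.9/10) + 10^(91.0/10) + 10^(81.3/10) = 1.399e+09.
L_total = 10·log₁₀(1.399e+09) = 91.46 dB.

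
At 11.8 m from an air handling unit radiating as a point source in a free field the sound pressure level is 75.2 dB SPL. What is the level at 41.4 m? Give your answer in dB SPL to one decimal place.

Spherical spreading from a point source gives a 20·log₁₀(r₂/r₁) drop.
L₂ = 75.2 − 20·log₁₀(41.4/11.8) = 75.2 − 10.902 = 64.30 dB SPL.

64.3 dB SPL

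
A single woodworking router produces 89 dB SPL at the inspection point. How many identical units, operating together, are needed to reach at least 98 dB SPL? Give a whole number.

8

N identical sources give L₁ + 10·log₁₀ N, so require 10·log₁₀ N ≥ 98 − 89 = 9.0 dB.
N ≥ 10^(9.0/10) = 7.943, so N = 8.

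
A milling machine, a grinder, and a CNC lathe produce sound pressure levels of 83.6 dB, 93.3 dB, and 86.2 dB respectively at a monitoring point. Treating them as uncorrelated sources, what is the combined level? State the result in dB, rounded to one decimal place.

Incoherent sources combine by intensity addition: L_total = 10·log₁₀(Σ 10^(L_i/10)).
Σ 10^(L/10) = 10^(83.6/10) + 10^(93.3/10) + 10^(86.2/10) = 2.784e+09.
L_total = 10·log₁₀(2.784e+09) = 94.45 dB.

94.4 dB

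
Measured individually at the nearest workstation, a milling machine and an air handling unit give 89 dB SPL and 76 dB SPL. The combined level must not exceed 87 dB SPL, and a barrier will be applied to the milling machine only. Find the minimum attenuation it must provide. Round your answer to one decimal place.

Everything except the milling machine sums to 10^(76/10) = 3.981e+07 in linear terms, 76.00 dB SPL.
To meet 87 dB SPL overall, the treated milling machine may contribute at most 10^(87/10) − 3.981e+07 = 4.614e+08, i.e. 86.64 dB SPL.
Required insertion loss = 89 − 86.64 = 2.36 dB.

2.4 dB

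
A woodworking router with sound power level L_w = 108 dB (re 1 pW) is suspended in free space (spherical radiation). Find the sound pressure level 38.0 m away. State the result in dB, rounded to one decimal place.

Free-field spherical radiation: L_p = L_w − 10·log₁₀(4π·r²), r = 38.0 m.
4π·r² = 1.815e+04 m², 10·log₁₀ of that is 42.588 dB.
L_p = 108 − 42.588 = 65.41 dB.

65.4 dB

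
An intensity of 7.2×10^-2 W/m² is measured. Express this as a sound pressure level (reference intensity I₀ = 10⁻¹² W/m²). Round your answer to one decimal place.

108.6 dB

I/I₀ = 7.2×10^-2/10⁻¹² = 7.2×10^10, and L = 10·log₁₀(I/I₀).
L = 10·(0.8573 + 10) = 108.57 dB.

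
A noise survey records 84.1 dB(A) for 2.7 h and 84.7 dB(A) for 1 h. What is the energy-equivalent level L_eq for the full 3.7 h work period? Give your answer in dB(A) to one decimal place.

84.3 dB(A)

Weight each interval's intensity by its duration and average over T = 3.7 h:
Σ tᵢ·10^(Lᵢ/10) = 2.7·10^(84.1/10) + 1·10^(84.7/10) = 9.891e+08.
L_eq = 10·log₁₀(9.891e+08/3.7) = 84.27 dB(A).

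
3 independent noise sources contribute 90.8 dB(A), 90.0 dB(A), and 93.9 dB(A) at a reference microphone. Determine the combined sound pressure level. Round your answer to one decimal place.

96.7 dB(A)

Incoherent sources combine by intensity addition: L_total = 10·log₁₀(Σ 10^(L_i/10)).
Σ 10^(L/10) = 10^(90.8/10) + 10^(90.0/10) + 10^(93.9/10) = 4.657e+09.
L_total = 10·log₁₀(4.657e+09) = 96.68 dB(A).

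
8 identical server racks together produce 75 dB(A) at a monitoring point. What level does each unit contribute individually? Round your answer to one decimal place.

66.0 dB(A)

For N identical incoherent sources L_total = L₁ + 10·log₁₀ N, so L₁ = 75 − 10·log₁₀(8) = 75 − 9.031.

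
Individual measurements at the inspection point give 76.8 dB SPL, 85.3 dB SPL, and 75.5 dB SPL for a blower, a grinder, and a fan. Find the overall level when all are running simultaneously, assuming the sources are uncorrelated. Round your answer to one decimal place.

For uncorrelated sources the intensities add, so convert each level to linear form, sum, and take 10·log₁₀ of the total.
Σ 10^(L/10) = 10^(76.8/10) + 10^(85.3/10) + 10^(75.5/10) = 4.222e+08.
L_total = 10·log₁₀(4.222e+08) = 86.26 dB SPL.

86.3 dB SPL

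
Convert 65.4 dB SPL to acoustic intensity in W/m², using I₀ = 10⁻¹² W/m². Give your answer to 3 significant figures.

I/I₀ = 10^(65.4/10) = 3.467e+06, so I = 3.467e+06 × 10⁻¹² W/m².

3.47e-06 W/m²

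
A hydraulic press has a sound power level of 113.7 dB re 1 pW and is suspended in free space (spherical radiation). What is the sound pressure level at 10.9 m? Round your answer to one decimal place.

L_p = L_w − 10·log₁₀(4π·r²) with r = 10.9 m.
4π·r² = 1493 m², 10·log₁₀ of that is 31.741 dB.
L_p = 113.7 − 31.741 = 81.96 dB.

82.0 dB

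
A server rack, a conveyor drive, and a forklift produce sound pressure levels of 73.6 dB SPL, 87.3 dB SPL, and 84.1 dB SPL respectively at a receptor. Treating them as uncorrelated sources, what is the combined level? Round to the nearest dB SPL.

89 dB SPL

For uncorrelated sources the intensities add, so convert each level to linear form, sum, and take 10·log₁₀ of the total.
Σ 10^(L/10) = 10^(73.6/10) + 10^(87.3/10) + 10^(84.1/10) = 8.170e+08.
L_total = 10·log₁₀(8.170e+08) = 89.12 dB SPL.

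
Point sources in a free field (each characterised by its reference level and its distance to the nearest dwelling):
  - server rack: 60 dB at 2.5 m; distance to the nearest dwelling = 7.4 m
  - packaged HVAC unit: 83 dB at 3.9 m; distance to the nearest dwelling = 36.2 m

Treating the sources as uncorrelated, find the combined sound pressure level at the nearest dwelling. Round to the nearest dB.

64 dB

Apply inverse-square spreading to bring every level to the receiver, then sum 10^(L/10).
server rack: 60 − 20·log₁₀(7.4/2.5) = 60 − 9.43 = 50.57 dB.
packaged HVAC unit: 83 − 20·log₁₀(36.2/3.9) = 83 − 19.35 = 63.65 dB.
Σ 10^(L/10) = 2.430e+06 → L_total = 10·log₁₀(2.430e+06) = 63.86 dB.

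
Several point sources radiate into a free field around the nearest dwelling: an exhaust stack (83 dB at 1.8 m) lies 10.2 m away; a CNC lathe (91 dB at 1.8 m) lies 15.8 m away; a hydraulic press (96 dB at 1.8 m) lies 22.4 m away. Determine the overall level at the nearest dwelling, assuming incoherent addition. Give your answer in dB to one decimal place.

First find each source's level at the receiver (point-source: −20·log₁₀(r/r_ref)), then combine on an intensity basis.
exhaust stack: 83 − 20·log₁₀(10.2/1.8) = 83 − 15.07 = 67.93 dB.
CNC lathe: 91 − 20·log₁₀(15.8/1.8) = 91 − 18.87 = 72.13 dB.
hydraulic press: 96 − 20·log₁₀(22.4/1.8) = 96 − 21.90 = 74.10 dB.
Σ 10^(L/10) = 4.826e+07 → L_total = 10·log₁₀(4.826e+07) = 76.84 dB.

76.8 dB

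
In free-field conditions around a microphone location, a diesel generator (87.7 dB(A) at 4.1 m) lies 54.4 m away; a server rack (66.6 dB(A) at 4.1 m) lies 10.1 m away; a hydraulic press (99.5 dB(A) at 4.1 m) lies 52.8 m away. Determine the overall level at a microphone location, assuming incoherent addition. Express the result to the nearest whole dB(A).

Propagate each source to the receiver with L = L_ref − 20·log₁₀(r/r_ref), then add intensities.
diesel generator: 87.7 − 20·log₁₀(54.4/4.1) = 87.7 − 22.46 = 65.24 dB(A).
server rack: 66.6 − 20·log₁₀(10.1/4.1) = 66.6 − 7.83 = 58.77 dB(A).
hydraulic press: 99.5 − 20·log₁₀(52.8/4.1) = 99.5 − 22.20 = 77.30 dB(A).
Σ 10^(L/10) = 5.784e+07 → L_total = 10·log₁₀(5.784e+07) = 77.62 dB(A).

78 dB(A)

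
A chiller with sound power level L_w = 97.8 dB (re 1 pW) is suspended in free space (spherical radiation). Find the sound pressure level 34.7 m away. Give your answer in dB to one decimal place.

56.0 dB

Free-field spherical radiation: L_p = L_w − 10·log₁₀(4π·r²), r = 34.7 m.
4π·r² = 1.513e+04 m², 10·log₁₀ of that is 41.799 dB.
L_p = 97.8 − 41.799 = 56.00 dB.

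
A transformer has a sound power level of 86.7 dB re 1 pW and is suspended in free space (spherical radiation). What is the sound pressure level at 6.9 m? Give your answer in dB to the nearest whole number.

L_p = L_w − 10·log₁₀(4π·r²) with r = 6.9 m.
4π·r² = 598.3 m², 10·log₁₀ of that is 27.769 dB.
L_p = 86.7 − 27.769 = 58.93 dB.

59 dB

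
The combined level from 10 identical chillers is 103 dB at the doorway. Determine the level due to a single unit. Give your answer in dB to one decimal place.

10 equal contributions raise the level by 10·log₁₀ 10 = 10.000 dB, so each unit alone gives 103 − 10.000.

93.0 dB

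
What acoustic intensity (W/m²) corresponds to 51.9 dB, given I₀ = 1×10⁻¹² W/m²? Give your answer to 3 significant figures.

1.55e-07 W/m²

L = 10·log₁₀(I/I₀) ⇒ I = I₀·10^(L/10) = 10⁻¹² × 10^5.19.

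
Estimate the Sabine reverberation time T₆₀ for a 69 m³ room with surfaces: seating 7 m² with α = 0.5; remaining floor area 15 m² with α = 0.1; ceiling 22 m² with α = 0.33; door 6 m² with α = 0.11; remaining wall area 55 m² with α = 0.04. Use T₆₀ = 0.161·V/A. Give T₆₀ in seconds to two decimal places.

A = Σ Sᵢαᵢ = 7·0.5 + 15·0.1 + 22·0.33 + 6·0.11 + 55·0.04 = 15.12 m².
T₆₀ = 0.161 × 69 / 15.12 = 0.735 s.

0.73 s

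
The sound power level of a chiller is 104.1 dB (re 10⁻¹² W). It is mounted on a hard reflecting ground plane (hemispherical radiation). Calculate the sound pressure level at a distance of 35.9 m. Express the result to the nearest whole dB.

Free-field hemispherical radiation: L_p = L_w − 10·log₁₀(2π·r²), r = 35.9 m.
2π·r² = 8098 m², 10·log₁₀ of that is 39.084 dB.
L_p = 104.1 − 39.084 = 65.02 dB.

65 dB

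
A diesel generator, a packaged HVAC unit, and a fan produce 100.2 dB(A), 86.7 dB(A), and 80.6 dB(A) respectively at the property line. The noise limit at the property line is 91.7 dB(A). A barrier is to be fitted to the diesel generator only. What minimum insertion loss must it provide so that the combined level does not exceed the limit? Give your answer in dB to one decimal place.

The untreated sources together contribute 10^(86.7/10) + 10^(80.6/10) = 5.826e+08, i.e. 87.65 dB(A).
The limit corresponds to 10^(91.7/10) = 1.479e+09; subtracting the fixed part leaves 8.966e+08 for the diesel generator, i.e. 89.53 dB(A).
Required insertion loss = 100.2 − 89.53 = 10.67 dB.

10.7 dB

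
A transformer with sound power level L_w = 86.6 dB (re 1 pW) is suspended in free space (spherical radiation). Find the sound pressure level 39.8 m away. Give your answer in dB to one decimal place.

43.6 dB

L_p = L_w − 10·log₁₀(4π·r²) with r = 39.8 m.
4π·r² = 1.991e+04 m², 10·log₁₀ of that is 42.990 dB.
L_p = 86.6 − 42.990 = 43.61 dB.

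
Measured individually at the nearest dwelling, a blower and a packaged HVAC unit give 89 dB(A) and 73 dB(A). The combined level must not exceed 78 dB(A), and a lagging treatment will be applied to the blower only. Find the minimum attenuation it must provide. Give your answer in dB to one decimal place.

Everything except the blower sums to 10^(73/10) = 1.995e+07 in linear terms, 73.00 dB(A).
To meet 78 dB(A) overall, the treated blower may contribute at most 10^(78/10) − 1.995e+07 = 4.314e+07, i.e. 76.35 dB(A).
Required insertion loss = 89 − 76.35 = 12.65 dB.

12.7 dB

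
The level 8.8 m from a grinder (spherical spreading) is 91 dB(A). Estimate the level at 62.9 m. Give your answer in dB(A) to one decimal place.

73.9 dB(A)

For a point source, L₂ = L₁ − 20·log₁₀(r₂/r₁).
L₂ = 91 − 20·log₁₀(62.9/8.8) = 91 − 17.083 = 73.92 dB(A).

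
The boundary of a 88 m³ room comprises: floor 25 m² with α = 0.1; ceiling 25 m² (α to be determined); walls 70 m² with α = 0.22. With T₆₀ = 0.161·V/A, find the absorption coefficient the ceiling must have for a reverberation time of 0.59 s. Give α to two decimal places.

Required total absorption A = 0.161·88/0.59 = 24.01 m².
Absorption from the other surfaces = 25·0.1 + 70·0.22 = 17.90 m², so the ceiling must supply 6.11 m² over 25 m².
α = 6.11/25 = 0.245.

0.24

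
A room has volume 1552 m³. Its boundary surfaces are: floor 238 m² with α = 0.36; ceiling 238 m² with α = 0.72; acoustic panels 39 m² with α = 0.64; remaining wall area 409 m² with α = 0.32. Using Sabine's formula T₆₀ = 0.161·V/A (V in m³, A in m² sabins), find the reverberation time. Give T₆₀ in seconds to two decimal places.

A = Σ Sᵢαᵢ = 238·0.36 + 238·0.72 + 39·0.64 + 409·0.32 = 412.88 m².
T₆₀ = 0.161·V/A = 0.161·1552/412.88 = 0.605 s.

0.61 s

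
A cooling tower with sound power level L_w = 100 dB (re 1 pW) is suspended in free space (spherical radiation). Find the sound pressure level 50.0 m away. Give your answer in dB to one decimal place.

55.0 dB

The power spreads over a sphere of area 4π·r², so L_p = L_w − 10·log₁₀(4π·r²).
4π·r² = 3.142e+04 m², 10·log₁₀ of that is 44.971 dB.
L_p = 100 − 44.971 = 55.03 dB.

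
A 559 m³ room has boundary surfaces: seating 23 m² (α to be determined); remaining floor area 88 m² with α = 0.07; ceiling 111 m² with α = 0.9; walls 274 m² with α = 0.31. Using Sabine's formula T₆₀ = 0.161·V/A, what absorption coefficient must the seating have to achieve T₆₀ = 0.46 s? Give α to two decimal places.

0.20

A = 0.161·V/T₆₀ = 0.161·559/0.46 = 195.65 m² sabins.
Absorption from the other surfaces = 88·0.07 + 111·0.9 + 274·0.31 = 191.00 m², so the seating must supply 4.65 m² over 23 m².
α = 4.65/23 = 0.202.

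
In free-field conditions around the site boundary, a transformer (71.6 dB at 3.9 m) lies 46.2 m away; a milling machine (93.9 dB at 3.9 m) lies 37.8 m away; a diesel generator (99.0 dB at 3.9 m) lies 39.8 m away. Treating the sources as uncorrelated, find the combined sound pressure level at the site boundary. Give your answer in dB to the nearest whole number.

80 dB

First find each source's level at the receiver (point-source: −20·log₁₀(r/r_ref)), then combine on an intensity basis.
transformer: 71.6 − 20·log₁₀(46.2/3.9) = 71.6 − 21.47 = 50.13 dB.
milling machine: 93.9 − 20·log₁₀(37.8/3.9) = 93.9 − 19.73 = 74.17 dB.
diesel generator: 99.0 − 20·log₁₀(39.8/3.9) = 99.0 − 20.18 = 78.82 dB.
Σ 10^(L/10) = 1.025e+08 → L_total = 10·log₁₀(1.025e+08) = 80.11 dB.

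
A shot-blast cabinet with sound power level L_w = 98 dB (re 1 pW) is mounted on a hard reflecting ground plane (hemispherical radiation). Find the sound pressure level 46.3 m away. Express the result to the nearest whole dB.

The power spreads over a hemisphere of area 2π·r², so L_p = L_w − 10·log₁₀(2π·r²).
2π·r² = 1.347e+04 m², 10·log₁₀ of that is 41.293 dB.
L_p = 98 − 41.293 = 56.71 dB.

57 dB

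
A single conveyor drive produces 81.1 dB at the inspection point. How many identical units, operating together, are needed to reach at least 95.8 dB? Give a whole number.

30

N identical sources give L₁ + 10·log₁₀ N, so require 10·log₁₀ N ≥ 95.8 − 81.1 = 14.7 dB.
N ≥ 10^(14.7/10) = 29.512, so N = 30.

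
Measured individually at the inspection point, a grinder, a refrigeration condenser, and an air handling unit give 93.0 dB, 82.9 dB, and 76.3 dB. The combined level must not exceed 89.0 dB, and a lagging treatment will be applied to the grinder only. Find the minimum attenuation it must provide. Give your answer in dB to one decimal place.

The untreated sources together contribute 10^(82.9/10) + 10^(76.3/10) = 2.376e+08, i.e. 83.76 dB.
The limit corresponds to 10^(89.0/10) = 7.943e+08; subtracting the fixed part leaves 5.567e+08 for the grinder, i.e. 87.46 dB.
So the grinder must be reduced from 93.0 to 87.46 dB: IL = 5.54 dB.

5.5 dB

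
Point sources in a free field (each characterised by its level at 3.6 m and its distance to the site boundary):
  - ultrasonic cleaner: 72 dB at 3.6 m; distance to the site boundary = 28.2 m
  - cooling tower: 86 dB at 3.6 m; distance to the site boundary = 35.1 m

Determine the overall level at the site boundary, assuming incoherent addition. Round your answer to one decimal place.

66.5 dB

Propagate each source to the receiver with L = L_ref − 20·log₁₀(r/r_ref), then add intensities.
ultrasonic cleaner: 72 − 20·log₁₀(28.2/3.6) = 72 − 17.88 = 54.12 dB.
cooling tower: 86 − 20·log₁₀(35.1/3.6) = 86 − 19.78 = 66.22 dB.
Σ 10^(L/10) = 4.446e+06 → L_total = 10·log₁₀(4.446e+06) = 66.48 dB.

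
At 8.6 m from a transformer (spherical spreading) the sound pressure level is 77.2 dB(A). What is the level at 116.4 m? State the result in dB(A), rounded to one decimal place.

54.6 dB(A)

Point-source attenuation: ΔL = 20·log₁₀(r₂/r₁) = 20·log₁₀(116.4/8.6) = 22.629 dB.
L₂ = 77.2 − 20·log₁₀(116.4/8.6) = 77.2 − 22.629 = 54.57 dB(A).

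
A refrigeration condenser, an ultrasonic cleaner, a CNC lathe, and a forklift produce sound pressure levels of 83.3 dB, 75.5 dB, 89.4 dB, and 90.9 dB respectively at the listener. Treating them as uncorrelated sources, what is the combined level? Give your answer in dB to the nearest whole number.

For uncorrelated sources the intensities add, so convert each level to linear form, sum, and take 10·log₁₀ of the total.
Σ 10^(L/10) = 10^(83.3/10) + 10^(75.5/10) + 10^(89.4/10) + 10^(90.9/10) = 2.351e+09.
L_total = 10·log₁₀(2.351e+09) = 93.71 dB.

94 dB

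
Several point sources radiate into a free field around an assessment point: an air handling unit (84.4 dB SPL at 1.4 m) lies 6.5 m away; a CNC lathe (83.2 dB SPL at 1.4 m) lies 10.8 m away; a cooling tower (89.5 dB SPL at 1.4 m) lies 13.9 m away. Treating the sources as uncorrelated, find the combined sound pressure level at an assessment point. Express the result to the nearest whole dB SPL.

First find each source's level at the receiver (point-source: −20·log₁₀(r/r_ref)), then combine on an intensity basis.
air handling unit: 84.4 − 20·log₁₀(6.5/1.4) = 84.4 − 13.34 = 71.06 dB SPL.
CNC lathe: 83.2 − 20·log₁₀(10.8/1.4) = 83.2 − 17.75 = 65.45 dB SPL.
cooling tower: 89.5 − 20·log₁₀(13.9/1.4) = 89.5 − 19.94 = 69.56 dB SPL.
Σ 10^(L/10) = 2.533e+07 → L_total = 10·log₁₀(2.533e+07) = 74.04 dB SPL.

74 dB SPL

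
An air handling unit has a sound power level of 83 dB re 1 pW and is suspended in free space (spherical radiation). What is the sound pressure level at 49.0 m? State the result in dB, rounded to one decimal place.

L_p = L_w − 10·log₁₀(4π·r²) with r = 49.0 m.
4π·r² = 3.017e+04 m², 10·log₁₀ of that is 44.796 dB.
L_p = 83 − 44.796 = 38.20 dB.

38.2 dB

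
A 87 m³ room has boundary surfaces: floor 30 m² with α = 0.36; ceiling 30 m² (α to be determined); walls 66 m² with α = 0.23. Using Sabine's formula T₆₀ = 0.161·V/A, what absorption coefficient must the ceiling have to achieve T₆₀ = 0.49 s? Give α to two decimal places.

From T₆₀ = 0.161·V/A, the target T₆₀ = 0.49 s needs A = 0.161·87/0.49 = 28.59 m².
Absorption from the other surfaces = 30·0.36 + 66·0.23 = 25.98 m², so the ceiling must supply 2.61 m² over 30 m².
α = 2.61/30 = 0.087.

0.09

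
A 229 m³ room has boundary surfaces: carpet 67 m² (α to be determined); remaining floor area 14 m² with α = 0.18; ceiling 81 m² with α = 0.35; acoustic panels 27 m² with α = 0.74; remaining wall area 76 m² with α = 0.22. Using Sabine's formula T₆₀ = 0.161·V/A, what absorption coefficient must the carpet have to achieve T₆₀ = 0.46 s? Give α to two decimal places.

From T₆₀ = 0.161·V/A, the target T₆₀ = 0.46 s needs A = 0.161·229/0.46 = 80.15 m².
Absorption from the other surfaces = 14·0.18 + 81·0.35 + 27·0.74 + 76·0.22 = 67.57 m², so the carpet must supply 12.58 m² over 67 m².
α = 12.58/67 = 0.188.

0.19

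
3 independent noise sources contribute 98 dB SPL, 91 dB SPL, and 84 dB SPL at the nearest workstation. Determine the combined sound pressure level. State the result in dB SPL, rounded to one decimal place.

98.9 dB SPL

Incoherent sources combine by intensity addition: L_total = 10·log₁₀(Σ 10^(L_i/10)).
Σ 10^(L/10) = 10^(98/10) + 10^(91/10) + 10^(84/10) = 7.820e+09.
L_total = 10·log₁₀(7.820e+09) = 98.93 dB SPL.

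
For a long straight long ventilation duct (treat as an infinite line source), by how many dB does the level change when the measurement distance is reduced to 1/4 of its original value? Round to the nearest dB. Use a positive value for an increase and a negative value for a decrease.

With cylindrical spreading the level changes by −10·log₁₀(r₂/r₁).
ΔL = −10·log₁₀(0.25) = +6.02 dB.

+6 dB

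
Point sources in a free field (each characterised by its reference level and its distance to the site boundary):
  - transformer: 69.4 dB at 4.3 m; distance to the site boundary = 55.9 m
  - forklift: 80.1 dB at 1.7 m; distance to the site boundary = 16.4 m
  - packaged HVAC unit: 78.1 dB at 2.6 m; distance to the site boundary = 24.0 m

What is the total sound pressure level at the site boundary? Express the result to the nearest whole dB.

Propagate each source to the receiver with L = L_ref − 20·log₁₀(r/r_ref), then add intensities.
transformer: 69.4 − 20·log₁₀(55.9/4.3) = 69.4 − 22.28 = 47.12 dB.
forklift: 80.1 − 20·log₁₀(16.4/1.7) = 80.1 − 19.69 = 60.41 dB.
packaged HVAC unit: 78.1 − 20·log₁₀(24.0/2.6) = 78.1 − 19.30 = 58.80 dB.
Σ 10^(L/10) = 1.909e+06 → L_total = 10·log₁₀(1.909e+06) = 62.81 dB.

63 dB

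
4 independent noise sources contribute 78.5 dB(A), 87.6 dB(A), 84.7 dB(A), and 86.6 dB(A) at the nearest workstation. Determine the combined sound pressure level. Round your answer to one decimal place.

For uncorrelated sources the intensities add, so convert each level to linear form, sum, and take 10·log₁₀ of the total.
Σ 10^(L/10) = 10^(78.5/10) + 10^(87.6/10) + 10^(84.7/10) + 10^(86.6/10) = 1.398e+09.
L_total = 10·log₁₀(1.398e+09) = 91.46 dB(A).

91.5 dB(A)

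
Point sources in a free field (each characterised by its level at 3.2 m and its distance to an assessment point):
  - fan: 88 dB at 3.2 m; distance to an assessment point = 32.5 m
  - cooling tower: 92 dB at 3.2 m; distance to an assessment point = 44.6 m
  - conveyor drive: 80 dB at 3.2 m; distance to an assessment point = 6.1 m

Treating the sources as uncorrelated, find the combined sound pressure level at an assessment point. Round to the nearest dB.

Apply inverse-square spreading to bring every level to the receiver, then sum 10^(L/10).
fan: 88 − 20·log₁₀(32.5/3.2) = 88 − 20.13 = 67.87 dB.
cooling tower: 92 − 20·log₁₀(44.6/3.2) = 92 − 22.88 = 69.12 dB.
conveyor drive: 80 − 20·log₁₀(6.1/3.2) = 80 − 5.60 = 74.40 dB.
Σ 10^(L/10) = 4.180e+07 → L_total = 10·log₁₀(4.180e+07) = 76.21 dB.

76 dB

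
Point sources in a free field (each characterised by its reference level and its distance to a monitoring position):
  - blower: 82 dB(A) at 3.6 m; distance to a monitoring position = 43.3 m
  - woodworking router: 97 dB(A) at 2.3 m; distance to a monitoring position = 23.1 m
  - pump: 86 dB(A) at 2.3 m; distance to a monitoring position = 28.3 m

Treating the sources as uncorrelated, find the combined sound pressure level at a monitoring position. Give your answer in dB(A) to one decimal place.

Propagate each source to the receiver with L = L_ref − 20·log₁₀(r/r_ref), then add intensities.
blower: 82 − 20·log₁₀(43.3/3.6) = 82 − 21.60 = 60.40 dB(A).
woodworking router: 97 − 20·log₁₀(23.1/2.3) = 97 − 20.04 = 76.96 dB(A).
pump: 86 − 20·log₁₀(28.3/2.3) = 86 − 21.80 = 64.20 dB(A).
Σ 10^(L/10) = 5.341e+07 → L_total = 10·log₁₀(5.341e+07) = 77.28 dB(A).

77.3 dB(A)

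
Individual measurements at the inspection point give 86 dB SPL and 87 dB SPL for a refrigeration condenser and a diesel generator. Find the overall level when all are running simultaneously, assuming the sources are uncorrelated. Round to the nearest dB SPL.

Incoherent sources combine by intensity addition: L_total = 10·log₁₀(Σ 10^(L_i/10)).
Σ 10^(L/10) = 10^(86/10) + 10^(87/10) = 8.993e+08.
L_total = 10·log₁₀(8.993e+08) = 89.54 dB SPL.

90 dB SPL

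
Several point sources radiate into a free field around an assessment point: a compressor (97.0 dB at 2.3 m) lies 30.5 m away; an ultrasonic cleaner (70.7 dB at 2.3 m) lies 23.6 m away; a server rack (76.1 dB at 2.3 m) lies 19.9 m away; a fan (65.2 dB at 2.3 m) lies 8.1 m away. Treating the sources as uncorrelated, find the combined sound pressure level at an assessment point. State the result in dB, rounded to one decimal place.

Apply inverse-square spreading to bring every level to the receiver, then sum 10^(L/10).
compressor: 97.0 − 20·log₁₀(30.5/2.3) = 97.0 − 22.45 = 74.55 dB.
ultrasonic cleaner: 70.7 − 20·log₁₀(23.6/2.3) = 70.7 − 20.22 = 50.48 dB.
server rack: 76.1 − 20·log₁₀(19.9/2.3) = 76.1 − 18.74 = 57.36 dB.
fan: 65.2 − 20·log₁₀(8.1/2.3) = 65.2 − 10.94 = 54.26 dB.
Σ 10^(L/10) = 2.942e+07 → L_total = 10·log₁₀(2.942e+07) = 74.69 dB.

74.7 dB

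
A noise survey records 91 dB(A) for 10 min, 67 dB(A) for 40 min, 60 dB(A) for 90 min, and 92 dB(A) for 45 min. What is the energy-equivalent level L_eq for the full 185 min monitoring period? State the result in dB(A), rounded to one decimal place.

86.6 dB(A)

Weight each interval's intensity by its duration and average over T = 185 min:
Σ tᵢ·10^(Lᵢ/10) = 10·10^(91/10) + 40·10^(67/10) + 90·10^(60/10) + 45·10^(92/10) = 8.420e+10.
L_eq = 10·log₁₀(8.420e+10/185) = 86.58 dB(A).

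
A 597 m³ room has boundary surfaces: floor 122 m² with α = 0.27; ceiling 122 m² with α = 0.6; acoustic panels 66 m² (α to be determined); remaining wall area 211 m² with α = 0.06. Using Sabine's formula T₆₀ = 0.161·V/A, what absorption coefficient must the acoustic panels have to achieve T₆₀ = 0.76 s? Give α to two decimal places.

0.12

Required total absorption A = 0.161·597/0.76 = 126.47 m².
Absorption from the other surfaces = 122·0.27 + 122·0.6 + 211·0.06 = 118.80 m², so the acoustic panels must supply 7.67 m² over 66 m².
α = 7.67/66 = 0.116.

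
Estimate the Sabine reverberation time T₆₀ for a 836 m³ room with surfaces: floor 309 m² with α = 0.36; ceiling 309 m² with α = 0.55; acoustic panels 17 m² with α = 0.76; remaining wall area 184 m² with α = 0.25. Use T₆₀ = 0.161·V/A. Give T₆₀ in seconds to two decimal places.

A = Σ Sᵢαᵢ = 309·0.36 + 309·0.55 + 17·0.76 + 184·0.25 = 340.11 m².
T₆₀ = 0.161·V/A = 0.161·836/340.11 = 0.396 s.

0.40 s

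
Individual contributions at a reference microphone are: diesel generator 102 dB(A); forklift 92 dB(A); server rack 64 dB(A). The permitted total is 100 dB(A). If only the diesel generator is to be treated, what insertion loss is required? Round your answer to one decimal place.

2.8 dB

The untreated sources together contribute 10^(92/10) + 10^(64/10) = 1.587e+09, i.e. 92.01 dB(A).
To meet 100 dB(A) overall, the treated diesel generator may contribute at most 10^(100/10) − 1.587e+09 = 8.413e+09, i.e. 99.25 dB(A).
Required insertion loss = 102 − 99.25 = 2.75 dB.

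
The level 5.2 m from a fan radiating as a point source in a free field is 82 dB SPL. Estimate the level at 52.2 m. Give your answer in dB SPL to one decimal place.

62.0 dB SPL

For a point source, L₂ = L₁ − 20·log₁₀(r₂/r₁).
L₂ = 82 − 20·log₁₀(52.2/5.2) = 82 − 20.033 = 61.97 dB SPL.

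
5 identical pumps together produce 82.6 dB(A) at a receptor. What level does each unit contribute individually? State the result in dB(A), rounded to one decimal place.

75.6 dB(A)

For N identical incoherent sources L_total = L₁ + 10·log₁₀ N, so L₁ = 82.6 − 10·log₁₀(5) = 82.6 − 6.990.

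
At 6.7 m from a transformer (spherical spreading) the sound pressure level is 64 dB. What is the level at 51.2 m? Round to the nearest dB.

46 dB

Point-source attenuation: ΔL = 20·log₁₀(r₂/r₁) = 20·log₁₀(51.2/6.7) = 17.664 dB.
L₂ = 64 − 20·log₁₀(51.2/6.7) = 64 − 17.664 = 46.34 dB.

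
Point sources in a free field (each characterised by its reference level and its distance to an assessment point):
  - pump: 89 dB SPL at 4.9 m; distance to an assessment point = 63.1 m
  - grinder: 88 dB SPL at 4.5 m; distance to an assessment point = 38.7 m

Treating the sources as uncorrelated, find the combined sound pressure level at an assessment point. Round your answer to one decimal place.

71.2 dB SPL

Apply inverse-square spreading to bring every level to the receiver, then sum 10^(L/10).
pump: 89 − 20·log₁₀(63.1/4.9) = 89 − 22.20 = 66.80 dB SPL.
grinder: 88 − 20·log₁₀(38.7/4.5) = 88 − 18.69 = 69.31 dB SPL.
Σ 10^(L/10) = 1.332e+07 → L_total = 10·log₁₀(1.332e+07) = 71.25 dB SPL.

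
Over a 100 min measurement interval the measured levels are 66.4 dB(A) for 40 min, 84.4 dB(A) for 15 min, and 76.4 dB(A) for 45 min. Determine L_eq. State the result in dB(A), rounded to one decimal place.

78.0 dB(A)

Weight each interval's intensity by its duration and average over T = 100 min:
Σ tᵢ·10^(Lᵢ/10) = 40·10^(66.4/10) + 15·10^(84.4/10) + 45·10^(76.4/10) = 6.270e+09.
L_eq = 10·log₁₀(6.270e+09/100) = 77.97 dB(A).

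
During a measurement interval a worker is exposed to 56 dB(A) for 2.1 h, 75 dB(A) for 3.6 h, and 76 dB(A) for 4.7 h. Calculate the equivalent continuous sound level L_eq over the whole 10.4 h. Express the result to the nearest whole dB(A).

75 dB(A)

Weight each interval's intensity by its duration and average over T = 10.4 h:
Σ tᵢ·10^(Lᵢ/10) = 2.1·10^(56/10) + 3.6·10^(75/10) + 4.7·10^(76/10) = 3.018e+08.
L_eq = 10·log₁₀(3.018e+08/10.4) = 74.63 dB(A).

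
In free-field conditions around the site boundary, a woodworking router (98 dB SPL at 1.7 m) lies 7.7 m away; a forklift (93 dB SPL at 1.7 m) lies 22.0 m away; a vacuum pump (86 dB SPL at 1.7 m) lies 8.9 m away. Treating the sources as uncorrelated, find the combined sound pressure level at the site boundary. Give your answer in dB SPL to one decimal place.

First find each source's level at the receiver (point-source: −20·log₁₀(r/r_ref)), then combine on an intensity basis.
woodworking router: 98 − 20·log₁₀(7.7/1.7) = 98 − 13.12 = 84.88 dB SPL.
forklift: 93 − 20·log₁₀(22.0/1.7) = 93 − 22.24 = 70.76 dB SPL.
vacuum pump: 86 − 20·log₁₀(8.9/1.7) = 86 − 14.38 = 71.62 dB SPL.
Σ 10^(L/10) = 3.340e+08 → L_total = 10·log₁₀(3.340e+08) = 85.24 dB SPL.

85.2 dB SPL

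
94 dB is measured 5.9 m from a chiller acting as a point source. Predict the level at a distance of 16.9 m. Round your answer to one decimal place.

84.9 dB

Spherical spreading from a point source gives a 20·log₁₀(r₂/r₁) drop.
L₂ = 94 − 20·log₁₀(16.9/5.9) = 94 − 9.141 = 84.86 dB.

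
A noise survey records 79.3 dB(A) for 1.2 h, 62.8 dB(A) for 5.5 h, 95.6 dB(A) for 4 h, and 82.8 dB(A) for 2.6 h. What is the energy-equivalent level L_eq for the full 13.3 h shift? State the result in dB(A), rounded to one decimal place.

90.6 dB(A)

Weight each interval's intensity by its duration and average over T = 13.3 h:
Σ tᵢ·10^(Lᵢ/10) = 1.2·10^(79.3/10) + 5.5·10^(62.8/10) + 4·10^(95.6/10) + 2.6·10^(82.8/10) = 1.513e+10.
L_eq = 10·log₁₀(1.513e+10/13.3) = 90.56 dB(A).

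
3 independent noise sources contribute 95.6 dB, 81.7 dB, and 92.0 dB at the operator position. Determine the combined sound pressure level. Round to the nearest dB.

Incoherent sources combine by intensity addition: L_total = 10·log₁₀(Σ 10^(L_i/10)).
Σ 10^(L/10) = 10^(95.6/10) + 10^(81.7/10) + 10^(92.0/10) = 5.364e+09.
L_total = 10·log₁₀(5.364e+09) = 97.29 dB.

97 dB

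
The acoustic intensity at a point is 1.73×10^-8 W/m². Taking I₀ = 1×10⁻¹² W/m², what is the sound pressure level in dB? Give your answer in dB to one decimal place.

Dividing by I₀ shifts the exponent by 12: I/I₀ = 1.73×10^4.
L = 10·(0.2380 + 4) = 42.38 dB.

42.4 dB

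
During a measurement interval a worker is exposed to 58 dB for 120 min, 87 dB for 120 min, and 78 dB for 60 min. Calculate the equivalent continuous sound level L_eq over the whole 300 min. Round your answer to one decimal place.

Weight each interval's intensity by its duration and average over T = 300 min:
Σ tᵢ·10^(Lᵢ/10) = 120·10^(58/10) + 120·10^(87/10) + 60·10^(78/10) = 6.400e+10.
L_eq = 10·log₁₀(6.400e+10/300) = 83.29 dB.

83.3 dB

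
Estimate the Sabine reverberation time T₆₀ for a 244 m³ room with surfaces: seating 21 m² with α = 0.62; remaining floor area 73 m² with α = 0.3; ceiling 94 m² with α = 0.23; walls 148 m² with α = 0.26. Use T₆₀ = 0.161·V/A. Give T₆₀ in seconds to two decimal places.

Total absorption A = 21·0.62 + 73·0.3 + 94·0.23 + 148·0.26 = 95.02 m² sabins.
T₆₀ = 0.161 × 244 / 95.02 = 0.413 s.

0.41 s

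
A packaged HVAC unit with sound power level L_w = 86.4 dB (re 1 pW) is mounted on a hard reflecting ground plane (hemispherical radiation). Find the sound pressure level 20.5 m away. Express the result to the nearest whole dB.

Free-field hemispherical radiation: L_p = L_w − 10·log₁₀(2π·r²), r = 20.5 m.
2π·r² = 2641 m², 10·log₁₀ of that is 34.217 dB.
L_p = 86.4 − 34.217 = 52.18 dB.

52 dB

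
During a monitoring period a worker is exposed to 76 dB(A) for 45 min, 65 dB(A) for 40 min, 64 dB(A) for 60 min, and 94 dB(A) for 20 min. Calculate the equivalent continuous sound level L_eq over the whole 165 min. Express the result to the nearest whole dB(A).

85 dB(A)

L_eq = 10·log₁₀[(1/T)·Σ tᵢ·10^(Lᵢ/10)] with T = 165 min.
Σ tᵢ·10^(Lᵢ/10) = 45·10^(76/10) + 40·10^(65/10) + 60·10^(64/10) + 20·10^(94/10) = 5.231e+10.
L_eq = 10·log₁₀(5.231e+10/165) = 85.01 dB(A).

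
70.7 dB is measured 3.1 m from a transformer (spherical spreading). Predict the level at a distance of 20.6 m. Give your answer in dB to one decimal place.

54.2 dB

Spherical spreading from a point source gives a 20·log₁₀(r₂/r₁) drop.
L₂ = 70.7 − 20·log₁₀(20.6/3.1) = 70.7 − 16.450 = 54.25 dB.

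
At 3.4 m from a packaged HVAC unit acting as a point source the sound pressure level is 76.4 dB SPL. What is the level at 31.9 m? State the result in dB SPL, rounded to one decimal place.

Point-source attenuation: ΔL = 20·log₁₀(r₂/r₁) = 20·log₁₀(31.9/3.4) = 19.446 dB.
L₂ = 76.4 − 20·log₁₀(31.9/3.4) = 76.4 − 19.446 = 56.95 dB SPL.

57.0 dB SPL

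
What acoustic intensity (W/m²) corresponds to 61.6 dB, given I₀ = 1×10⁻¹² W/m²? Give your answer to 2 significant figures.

L = 10·log₁₀(I/I₀) ⇒ I = I₀·10^(L/10) = 10⁻¹² × 10^6.16.

1.4e-06 W/m²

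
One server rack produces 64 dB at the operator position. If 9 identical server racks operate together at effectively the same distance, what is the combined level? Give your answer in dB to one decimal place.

L_total = L₁ + 10·log₁₀ N for N identical incoherent sources.
L_total = 64 + 10·log₁₀(9) = 64 + 9.542 = 73.54 dB.

73.5 dB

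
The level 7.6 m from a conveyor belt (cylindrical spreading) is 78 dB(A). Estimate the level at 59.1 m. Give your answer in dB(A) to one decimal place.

For a line source, L₂ = L₁ − 10·log₁₀(r₂/r₁).
L₂ = 78 − 10·log₁₀(59.1/7.6) = 78 − 8.908 = 69.09 dB(A).

69.1 dB(A)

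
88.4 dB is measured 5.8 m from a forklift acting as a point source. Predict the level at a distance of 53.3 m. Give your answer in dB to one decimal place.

69.1 dB

For a point source, L₂ = L₁ − 20·log₁₀(r₂/r₁).
L₂ = 88.4 − 20·log₁₀(53.3/5.8) = 88.4 − 19.266 = 69.13 dB.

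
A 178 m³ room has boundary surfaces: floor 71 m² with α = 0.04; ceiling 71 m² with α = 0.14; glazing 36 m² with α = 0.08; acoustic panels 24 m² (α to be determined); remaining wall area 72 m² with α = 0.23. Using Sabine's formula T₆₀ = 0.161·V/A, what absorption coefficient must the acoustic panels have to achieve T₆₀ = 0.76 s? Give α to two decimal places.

A = 0.161·V/T₆₀ = 0.161·178/0.76 = 37.71 m² sabins.
Absorption from the other surfaces = 71·0.04 + 71·0.14 + 36·0.08 + 72·0.23 = 32.22 m², so the acoustic panels must supply 5.49 m² over 24 m².
α = 5.49/24 = 0.229.

0.23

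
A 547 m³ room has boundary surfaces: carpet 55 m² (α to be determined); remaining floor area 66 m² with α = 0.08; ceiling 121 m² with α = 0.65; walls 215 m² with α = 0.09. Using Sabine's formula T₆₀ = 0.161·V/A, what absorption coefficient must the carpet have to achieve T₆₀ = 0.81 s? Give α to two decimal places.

0.10

Required total absorption A = 0.161·547/0.81 = 108.72 m².
Absorption from the other surfaces = 66·0.08 + 121·0.65 + 215·0.09 = 103.28 m², so the carpet must supply 5.44 m² over 55 m².
α = 5.44/55 = 0.099.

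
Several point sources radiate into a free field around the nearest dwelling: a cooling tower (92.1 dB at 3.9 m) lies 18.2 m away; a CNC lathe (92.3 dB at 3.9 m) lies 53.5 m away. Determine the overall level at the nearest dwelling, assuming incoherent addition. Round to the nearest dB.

Apply inverse-square spreading to bring every level to the receiver, then sum 10^(L/10).
cooling tower: 92.1 − 20·log₁₀(18.2/3.9) = 92.1 − 13.38 = 78.72 dB.
CNC lathe: 92.3 − 20·log₁₀(53.5/3.9) = 92.3 − 22.75 = 69.55 dB.
Σ 10^(L/10) = 8.350e+07 → L_total = 10·log₁₀(8.350e+07) = 79.22 dB.

79 dB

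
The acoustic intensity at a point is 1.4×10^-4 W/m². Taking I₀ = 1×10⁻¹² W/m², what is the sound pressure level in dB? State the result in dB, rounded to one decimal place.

Dividing by I₀ shifts the exponent by 12: I/I₀ = 1.4×10^8.
L = 10·(0.1461 + 8) = 81.46 dB.

81.5 dB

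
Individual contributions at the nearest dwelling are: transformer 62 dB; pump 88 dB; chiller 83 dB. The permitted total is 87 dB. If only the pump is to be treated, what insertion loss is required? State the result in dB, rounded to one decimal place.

3.2 dB

The untreated sources together contribute 10^(62/10) + 10^(83/10) = 2.011e+08, i.e. 83.03 dB.
The limit corresponds to 10^(87/10) = 5.012e+08; subtracting the fixed part leaves 3.001e+08 for the pump, i.e. 84.77 dB.
Required insertion loss = 88 − 84.77 = 3.23 dB.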